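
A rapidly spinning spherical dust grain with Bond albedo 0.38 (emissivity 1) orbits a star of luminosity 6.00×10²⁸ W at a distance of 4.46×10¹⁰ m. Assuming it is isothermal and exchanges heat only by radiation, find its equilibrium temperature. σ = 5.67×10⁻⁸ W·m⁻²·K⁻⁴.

First find the stellar flux at distance d: S = L/(4πd²) = 6.00×10²⁸/(4π·(4.46×10¹⁰)²) = 2.400×10⁶ W/m².
For an isothermal sphere, absorbed (1−a)S·πr² = emitted σ·4πr²·T⁴, so T⁴ = (1−a)S/(4σ).
T⁴ = 0.620·2.400×10⁶/(4·5.67×10⁻⁸) = 6.562×10¹² K⁴.

T ≈ 1600 K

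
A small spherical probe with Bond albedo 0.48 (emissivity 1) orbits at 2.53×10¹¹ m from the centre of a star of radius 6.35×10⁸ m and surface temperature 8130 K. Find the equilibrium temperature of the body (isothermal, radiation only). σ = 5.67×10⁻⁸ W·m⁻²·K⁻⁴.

T ≈ 245 K

The star's surface emits σT_*⁴; at distance d the flux is S = σT_*⁴(R_*/d)².
S = 5.67×10⁻⁸·(8130)⁴·(6.35×10⁸/2.53×10¹¹)² = 1560 W/m².
For an isothermal sphere T⁴ = (1−a)S/(4σ) = 3.578×10⁹ K⁴.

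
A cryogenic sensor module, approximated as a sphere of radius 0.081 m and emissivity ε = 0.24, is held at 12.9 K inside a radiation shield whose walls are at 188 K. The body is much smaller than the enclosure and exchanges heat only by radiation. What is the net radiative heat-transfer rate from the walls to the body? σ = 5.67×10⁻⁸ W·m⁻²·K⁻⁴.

P_net ≈ 1.40 W

For a small grey body in a large enclosure: P_net = εσA(T_body⁴ − T_wall⁴).
A = 4πr² = 0.08245 m²; T_body⁴ − T_wall⁴ = 27690 − 1.249×10⁹ = -1.249×10⁹ K⁴.
|P_net| = 0.24·5.67×10⁻⁸·0.08245·1.249×10⁹.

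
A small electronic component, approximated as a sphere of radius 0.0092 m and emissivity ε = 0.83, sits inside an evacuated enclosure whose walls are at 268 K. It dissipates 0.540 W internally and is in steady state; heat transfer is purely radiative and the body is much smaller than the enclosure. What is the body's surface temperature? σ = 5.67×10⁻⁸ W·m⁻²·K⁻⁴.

For a small grey body in a large enclosure, net radiated power = εσA(T⁴ − T_w⁴).
Steady state: P = εσA(T⁴ − T_w⁴) with A = 4πr² = 0.001064 m².
T⁴ = P/(εσA) + T_w⁴ = 0.540/(0.83·5.67×10⁻⁸·0.001064) + (268)⁴
    = 1.079×10¹⁰ + 5.159×10⁹ = 1.595×10¹⁰ K⁴.

T ≈ 355 K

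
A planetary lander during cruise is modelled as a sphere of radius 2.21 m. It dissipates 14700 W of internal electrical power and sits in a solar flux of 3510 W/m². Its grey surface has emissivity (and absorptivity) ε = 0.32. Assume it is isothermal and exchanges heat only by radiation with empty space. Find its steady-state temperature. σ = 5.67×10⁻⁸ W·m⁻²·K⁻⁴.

T ≈ 412 K

At steady state, absorbed solar power + internal power = radiated power.
Absorbed: α·S·A_cross = 0.32·3510·15.34 = 17230 W (cross-section πr²).
Total input = 17230 + 14700 = 31930 W.
Radiated: εσ·A_surf·T⁴ with A_surf = 4πr² = 61.38 m².
T⁴ = 31930/(0.32·5.67×10⁻⁸·61.38) = 2.868×10¹⁰ K⁴.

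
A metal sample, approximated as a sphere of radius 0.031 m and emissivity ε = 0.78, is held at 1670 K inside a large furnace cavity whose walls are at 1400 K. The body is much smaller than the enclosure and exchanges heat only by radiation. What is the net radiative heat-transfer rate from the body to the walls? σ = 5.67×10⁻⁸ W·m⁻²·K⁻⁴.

P_net ≈ 2100 W

For a small grey body in a large enclosure: P_net = εσA(T_body⁴ − T_wall⁴).
A = 4πr² = 0.01208 m²; T_body⁴ − T_wall⁴ = 7.778×10¹² − 3.842×10¹² = 3.936×10¹² K⁴.
|P_net| = 0.78·5.67×10⁻⁸·0.01208·3.936×10¹².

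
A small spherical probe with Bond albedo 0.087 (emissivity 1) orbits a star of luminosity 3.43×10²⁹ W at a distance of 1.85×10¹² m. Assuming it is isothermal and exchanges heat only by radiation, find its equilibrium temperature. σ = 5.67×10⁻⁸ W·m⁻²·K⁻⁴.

First find the stellar flux at distance d: S = L/(4πd²) = 3.43×10²⁹/(4π·(1.85×10¹²)²) = 7975 W/m².
For an isothermal sphere, absorbed (1−a)S·πr² = emitted σ·4πr²·T⁴, so T⁴ = (1−a)S/(4σ).
T⁴ = 0.913·7975/(4·5.67×10⁻⁸) = 3.210×10¹⁰ K⁴.

T ≈ 423 K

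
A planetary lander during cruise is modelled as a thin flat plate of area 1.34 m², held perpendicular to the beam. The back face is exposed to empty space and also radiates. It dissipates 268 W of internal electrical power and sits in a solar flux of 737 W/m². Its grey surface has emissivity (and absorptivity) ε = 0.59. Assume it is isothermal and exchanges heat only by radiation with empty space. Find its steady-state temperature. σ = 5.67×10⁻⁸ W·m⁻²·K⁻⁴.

At steady state, absorbed solar power + internal power = radiated power.
Absorbed: α·S·A_cross = 0.59·737·1.340 = 582.7 W (cross-section A).
Total input = 582.7 + 268 = 850.7 W.
Radiated: εσ·A_surf·T⁴ with A_surf = 2A = 2.680 m².
T⁴ = 850.7/(0.59·5.67×10⁻⁸·2.680) = 9.488×10⁹ K⁴.

T ≈ 312 K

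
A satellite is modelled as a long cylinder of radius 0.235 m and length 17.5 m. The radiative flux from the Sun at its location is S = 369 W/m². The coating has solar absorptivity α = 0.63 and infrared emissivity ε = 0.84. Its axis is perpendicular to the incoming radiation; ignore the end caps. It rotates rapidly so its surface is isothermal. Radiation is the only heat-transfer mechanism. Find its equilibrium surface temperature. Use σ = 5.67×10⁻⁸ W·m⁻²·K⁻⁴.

At equilibrium, absorbed power = emitted power.
Absorbing cross-section = 2rL = 8.225 m²; emitting surface = 2πrL = 25.84 m² (ratio π).
αS·A_cross = εσ·A_surf·T⁴  ⇒  T⁴ = αS/(ε·πσ).
T⁴ = 0.630·369/(0.84·π·5.67×10⁻⁸) = 1.554×10⁹ K⁴.
T = (1.554×10⁹)^(1/4).

T ≈ 199 K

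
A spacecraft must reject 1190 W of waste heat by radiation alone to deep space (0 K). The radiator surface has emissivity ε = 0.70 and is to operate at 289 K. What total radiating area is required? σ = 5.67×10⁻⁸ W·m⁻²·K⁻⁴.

A ≈ 4.30 m²

P = εσA T⁴ ⇒ A = P/(εσT⁴).
T⁴ = 6.976×10⁹ K⁴.
A = 1190/(0.70 × 5.67×10⁻⁸ × 6.976×10⁹).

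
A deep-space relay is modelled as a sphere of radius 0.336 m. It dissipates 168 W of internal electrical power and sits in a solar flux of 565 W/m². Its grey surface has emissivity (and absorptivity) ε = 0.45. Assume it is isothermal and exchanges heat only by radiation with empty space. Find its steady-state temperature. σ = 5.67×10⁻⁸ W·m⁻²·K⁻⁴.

T ≈ 291 K

At steady state, absorbed solar power + internal power = radiated power.
Absorbed: α·S·A_cross = 0.45·565·0.3547 = 90.18 W (cross-section πr²).
Total input = 90.18 + 168 = 258.2 W.
Radiated: εσ·A_surf·T⁴ with A_surf = 4πr² = 1.419 m².
T⁴ = 258.2/(0.45·5.67×10⁻⁸·1.419) = 7.132×10⁹ K⁴.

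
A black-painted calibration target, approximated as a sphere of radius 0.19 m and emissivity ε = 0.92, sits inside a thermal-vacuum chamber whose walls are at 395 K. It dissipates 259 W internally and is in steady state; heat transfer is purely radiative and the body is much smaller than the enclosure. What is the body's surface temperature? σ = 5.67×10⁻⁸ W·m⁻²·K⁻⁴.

For a small grey body in a large enclosure, net radiated power = εσA(T⁴ − T_w⁴).
Steady state: P = εσA(T⁴ − T_w⁴) with A = 4πr² = 0.4536 m².
T⁴ = P/(εσA) + T_w⁴ = 259/(0.92·5.67×10⁻⁸·0.4536) + (395)⁴
    = 1.094×10¹⁰ + 2.434×10¹⁰ = 3.529×10¹⁰ K⁴.

T ≈ 433 K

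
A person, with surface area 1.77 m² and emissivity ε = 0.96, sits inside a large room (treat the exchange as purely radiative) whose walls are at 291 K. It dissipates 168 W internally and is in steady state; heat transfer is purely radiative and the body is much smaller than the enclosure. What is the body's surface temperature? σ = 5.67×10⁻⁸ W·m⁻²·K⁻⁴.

For a small grey body in a large enclosure, net radiated power = εσA(T⁴ − T_w⁴).
Steady state: P = εσA(T⁴ − T_w⁴) with A = 1.77 m².
T⁴ = P/(εσA) + T_w⁴ = 168/(0.96·5.67×10⁻⁸·1.770) + (291)⁴
    = 1.744×10⁹ + 7.171×10⁹ = 8.915×10⁹ K⁴.

T ≈ 307 K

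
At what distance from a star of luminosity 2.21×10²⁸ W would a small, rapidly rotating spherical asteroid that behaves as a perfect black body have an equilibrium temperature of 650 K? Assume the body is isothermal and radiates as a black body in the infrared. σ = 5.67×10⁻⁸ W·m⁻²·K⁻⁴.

d ≈ 2.08×10¹¹ m

For an isothermal black-emitting sphere, (1−a)S·πr² = σ·4πr²·T⁴ ⇒ S = 4σT⁴/(1−a).
S = 4·5.67×10⁻⁸·(650)⁴/1.00 = 40490 W/m².
Flux falls as S = L/(4πd²), so d = √(L/(4πS)) = √(2.21×10²⁸/(4π·40490)).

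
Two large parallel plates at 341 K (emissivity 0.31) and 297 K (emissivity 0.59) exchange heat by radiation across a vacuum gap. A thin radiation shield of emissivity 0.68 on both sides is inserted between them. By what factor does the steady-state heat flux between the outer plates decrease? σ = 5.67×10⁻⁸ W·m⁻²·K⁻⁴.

factor ≈ 1.50

Without shield: q₀ = σΔ(T⁴)/(1/ε₁+1/ε₂−1) with denominator 3.921.
With shield the two gaps are in series; the resistances add: (1/ε₁+1/ε_s−1)+(1/ε_s+1/ε₂−1) = 3.696+2.166 = 5.862.
Heat-flux ratio q₀/q = 5.862/3.921.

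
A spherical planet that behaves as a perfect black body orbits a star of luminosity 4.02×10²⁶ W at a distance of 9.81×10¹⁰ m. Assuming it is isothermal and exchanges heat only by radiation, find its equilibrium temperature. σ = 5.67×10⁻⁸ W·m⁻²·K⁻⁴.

T ≈ 348 K

First find the stellar flux at distance d: S = L/(4πd²) = 4.02×10²⁶/(4π·(9.81×10¹⁰)²) = 3324 W/m².
For an isothermal sphere, absorbed (1−a)S·πr² = emitted σ·4πr²·T⁴, so T⁴ = (1−a)S/(4σ).
T⁴ = 1.00·3324/(4·5.67×10⁻⁸) = 1.466×10¹⁰ K⁴.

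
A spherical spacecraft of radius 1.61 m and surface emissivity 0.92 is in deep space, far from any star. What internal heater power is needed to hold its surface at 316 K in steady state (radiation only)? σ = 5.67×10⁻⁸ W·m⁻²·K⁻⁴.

P = εσ·4πr²·T⁴.
4πr² = 32.57 m²; T⁴ = 9.971×10⁹ K⁴.
P = 0.92·5.67×10⁻⁸·32.57·9.971×10⁹.

P ≈ 16900 W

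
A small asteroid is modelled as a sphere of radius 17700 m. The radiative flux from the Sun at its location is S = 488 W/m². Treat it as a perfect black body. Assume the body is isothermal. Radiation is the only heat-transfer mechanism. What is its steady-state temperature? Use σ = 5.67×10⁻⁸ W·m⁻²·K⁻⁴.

At equilibrium, absorbed power = emitted power.
Absorbing cross-section = πr² = 9.842×10⁸ m²; emitting surface = 4πr² = 3.937×10⁹ m² (ratio 4).
S·A_cross = εσ·A_surf·T⁴  ⇒  T⁴ = S/(4σ).
T⁴ = 1.00·488/(4·5.67×10⁻⁸) = 2.152×10⁹ K⁴.
T = (2.152×10⁹)^(1/4).

T ≈ 215 K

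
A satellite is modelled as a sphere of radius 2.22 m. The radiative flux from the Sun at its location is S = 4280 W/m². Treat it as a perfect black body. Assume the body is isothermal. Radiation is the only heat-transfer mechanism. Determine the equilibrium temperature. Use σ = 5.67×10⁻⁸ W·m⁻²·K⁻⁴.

At equilibrium, absorbed power = emitted power.
Absorbing cross-section = πr² = 15.48 m²; emitting surface = 4πr² = 61.93 m² (ratio 4).
S·A_cross = εσ·A_surf·T⁴  ⇒  T⁴ = S/(4σ).
T⁴ = 1.00·4280/(4·5.67×10⁻⁸) = 1.887×10¹⁰ K⁴.
T = (1.887×10¹⁰)^(1/4).

T ≈ 371 K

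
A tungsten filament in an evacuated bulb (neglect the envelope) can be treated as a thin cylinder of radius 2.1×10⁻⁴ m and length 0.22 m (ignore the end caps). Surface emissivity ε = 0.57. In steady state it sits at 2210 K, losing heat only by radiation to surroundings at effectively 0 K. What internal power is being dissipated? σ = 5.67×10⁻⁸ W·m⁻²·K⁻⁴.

P ≈ 224 W

Steady state: P = εσA T⁴.
A = 2πrL = 2.903×10⁻⁴ m²; T⁴ = (2210)⁴ = 2.385×10¹³ K⁴.
P = 0.57 × 5.67×10⁻⁸ × 2.903×10⁻⁴ × 2.385×10¹³.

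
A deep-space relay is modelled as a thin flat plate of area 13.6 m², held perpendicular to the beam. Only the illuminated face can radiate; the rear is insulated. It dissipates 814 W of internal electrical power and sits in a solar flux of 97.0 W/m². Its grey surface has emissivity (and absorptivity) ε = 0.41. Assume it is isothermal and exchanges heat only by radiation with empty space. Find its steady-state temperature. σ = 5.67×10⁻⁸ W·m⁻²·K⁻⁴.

T ≈ 256 K

At steady state, absorbed solar power + internal power = radiated power.
Absorbed: α·S·A_cross = 0.41·97.0·13.60 = 540.9 W (cross-section A).
Total input = 540.9 + 814 = 1355 W.
Radiated: εσ·A_surf·T⁴ with A_surf = A = 13.60 m².
T⁴ = 1355/(0.41·5.67×10⁻⁸·13.60) = 4.285×10⁹ K⁴.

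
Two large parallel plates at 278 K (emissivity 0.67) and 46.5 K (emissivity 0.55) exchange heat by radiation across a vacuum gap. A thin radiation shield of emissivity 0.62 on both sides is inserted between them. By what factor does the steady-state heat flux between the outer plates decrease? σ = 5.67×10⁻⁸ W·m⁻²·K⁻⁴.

Without shield: q₀ = σΔ(T⁴)/(1/ε₁+1/ε₂−1) with denominator 2.311.
With shield the two gaps are in series; the resistances add: (1/ε₁+1/ε_s−1)+(1/ε_s+1/ε₂−1) = 2.105+2.431 = 4.537.
Heat-flux ratio q₀/q = 4.537/2.311.

factor ≈ 1.96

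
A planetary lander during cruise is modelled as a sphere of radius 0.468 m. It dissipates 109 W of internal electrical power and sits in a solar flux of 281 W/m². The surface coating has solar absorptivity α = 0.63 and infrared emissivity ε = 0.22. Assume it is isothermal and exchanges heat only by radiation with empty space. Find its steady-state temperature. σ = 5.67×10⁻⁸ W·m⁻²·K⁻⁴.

T ≈ 286 K

At steady state, absorbed solar power + internal power = radiated power.
Absorbed: α·S·A_cross = 0.63·281·0.6881 = 121.8 W (cross-section πr²).
Total input = 121.8 + 109 = 230.8 W.
Radiated: εσ·A_surf·T⁴ with A_surf = 4πr² = 2.752 m².
T⁴ = 230.8/(0.22·5.67×10⁻⁸·2.752) = 6.723×10⁹ K⁴.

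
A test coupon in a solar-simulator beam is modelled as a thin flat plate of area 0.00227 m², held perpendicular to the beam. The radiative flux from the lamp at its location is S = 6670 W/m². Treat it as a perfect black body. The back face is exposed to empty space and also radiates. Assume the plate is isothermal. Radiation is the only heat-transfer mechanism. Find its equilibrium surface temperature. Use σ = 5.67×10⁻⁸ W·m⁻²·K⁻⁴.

At equilibrium, absorbed power = emitted power.
Absorbing cross-section = A = 0.002270 m²; emitting surface = 2A = 0.004540 m² (ratio 2).
S·A_cross = εσ·A_surf·T⁴  ⇒  T⁴ = S/(2σ).
T⁴ = 1.00·6670/(2·5.67×10⁻⁸) = 5.882×10¹⁰ K⁴.
T = (5.882×10¹⁰)^(1/4).

T ≈ 492 K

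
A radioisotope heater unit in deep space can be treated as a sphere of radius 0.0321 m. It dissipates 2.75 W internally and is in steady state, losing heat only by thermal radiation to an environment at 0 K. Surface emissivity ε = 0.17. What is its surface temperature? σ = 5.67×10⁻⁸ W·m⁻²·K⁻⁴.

T ≈ 385 K

Steady state: internal power = radiated power, P = εσA T⁴.
Radiating area A = 4πr² = 0.01295 m².
T⁴ = P/(εσA) = 2.75/(0.17·5.67×10⁻⁸·0.01295) = 2.203×10¹⁰ K⁴.
T = (2.203×10¹⁰)^(1/4).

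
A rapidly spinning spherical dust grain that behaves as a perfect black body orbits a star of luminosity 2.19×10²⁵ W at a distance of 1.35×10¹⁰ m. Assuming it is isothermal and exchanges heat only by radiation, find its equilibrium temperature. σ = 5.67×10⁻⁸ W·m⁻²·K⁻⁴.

T ≈ 453 K

First find the stellar flux at distance d: S = L/(4πd²) = 2.19×10²⁵/(4π·(1.35×10¹⁰)²) = 9562 W/m².
For an isothermal sphere, absorbed (1−a)S·πr² = emitted σ·4πr²·T⁴, so T⁴ = (1−a)S/(4σ).
T⁴ = 1.00·9562/(4·5.67×10⁻⁸) = 4.216×10¹⁰ K⁴.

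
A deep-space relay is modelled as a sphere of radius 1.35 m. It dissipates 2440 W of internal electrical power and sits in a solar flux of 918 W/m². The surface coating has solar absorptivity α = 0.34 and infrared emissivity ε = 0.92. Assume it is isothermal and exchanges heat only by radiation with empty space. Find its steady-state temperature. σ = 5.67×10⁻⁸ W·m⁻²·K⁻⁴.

T ≈ 244 K

At steady state, absorbed solar power + internal power = radiated power.
Absorbed: α·S·A_cross = 0.34·918·5.726 = 1787 W (cross-section πr²).
Total input = 1787 + 2440 = 4227 W.
Radiated: εσ·A_surf·T⁴ with A_surf = 4πr² = 22.90 m².
T⁴ = 4227/(0.92·5.67×10⁻⁸·22.90) = 3.538×10⁹ K⁴.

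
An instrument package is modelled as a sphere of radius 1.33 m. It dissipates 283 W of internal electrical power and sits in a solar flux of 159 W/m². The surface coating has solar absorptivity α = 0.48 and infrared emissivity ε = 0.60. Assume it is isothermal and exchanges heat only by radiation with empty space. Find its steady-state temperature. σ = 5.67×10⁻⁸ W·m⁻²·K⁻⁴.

T ≈ 175 K

At steady state, absorbed solar power + internal power = radiated power.
Absorbed: α·S·A_cross = 0.48·159·5.557 = 424.1 W (cross-section πr²).
Total input = 424.1 + 283 = 707.1 W.
Radiated: εσ·A_surf·T⁴ with A_surf = 4πr² = 22.23 m².
T⁴ = 707.1/(0.60·5.67×10⁻⁸·22.23) = 9.351×10⁸ K⁴.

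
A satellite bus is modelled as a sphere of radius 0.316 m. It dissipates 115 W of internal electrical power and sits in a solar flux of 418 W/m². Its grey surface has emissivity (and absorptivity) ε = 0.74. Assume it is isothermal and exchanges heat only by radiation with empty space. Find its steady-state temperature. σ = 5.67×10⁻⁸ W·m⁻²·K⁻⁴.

T ≈ 252 K

At steady state, absorbed solar power + internal power = radiated power.
Absorbed: α·S·A_cross = 0.74·418·0.3137 = 97.04 W (cross-section πr²).
Total input = 97.04 + 115 = 212.0 W.
Radiated: εσ·A_surf·T⁴ with A_surf = 4πr² = 1.255 m².
T⁴ = 212.0/(0.74·5.67×10⁻⁸·1.255) = 4.027×10⁹ K⁴.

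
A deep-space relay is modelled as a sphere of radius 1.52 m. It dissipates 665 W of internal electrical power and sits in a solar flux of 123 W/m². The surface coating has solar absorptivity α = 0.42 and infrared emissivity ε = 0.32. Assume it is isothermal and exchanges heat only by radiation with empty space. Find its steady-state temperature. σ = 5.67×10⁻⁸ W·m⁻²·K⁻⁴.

At steady state, absorbed solar power + internal power = radiated power.
Absorbed: α·S·A_cross = 0.42·123·7.258 = 375.0 W (cross-section πr²).
Total input = 375.0 + 665 = 1040 W.
Radiated: εσ·A_surf·T⁴ with A_surf = 4πr² = 29.03 m².
T⁴ = 1040/(0.32·5.67×10⁻⁸·29.03) = 1.974×10⁹ K⁴.

T ≈ 211 K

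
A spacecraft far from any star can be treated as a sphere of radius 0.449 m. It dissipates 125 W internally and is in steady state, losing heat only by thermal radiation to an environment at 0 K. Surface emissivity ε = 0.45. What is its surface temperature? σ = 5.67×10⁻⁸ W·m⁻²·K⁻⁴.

T ≈ 210 K

Steady state: internal power = radiated power, P = εσA T⁴.
Radiating area A = 4πr² = 2.533 m².
T⁴ = P/(εσA) = 125/(0.45·5.67×10⁻⁸·2.533) = 1.934×10⁹ K⁴.
T = (1.934×10⁹)^(1/4).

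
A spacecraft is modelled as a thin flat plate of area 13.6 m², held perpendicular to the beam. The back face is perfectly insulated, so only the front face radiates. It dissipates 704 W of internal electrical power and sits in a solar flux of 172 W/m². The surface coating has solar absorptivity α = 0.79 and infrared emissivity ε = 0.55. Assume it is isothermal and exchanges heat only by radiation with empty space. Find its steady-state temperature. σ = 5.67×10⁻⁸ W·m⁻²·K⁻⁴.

At steady state, absorbed solar power + internal power = radiated power.
Absorbed: α·S·A_cross = 0.79·172·13.60 = 1848 W (cross-section A).
Total input = 1848 + 704 = 2552 W.
Radiated: εσ·A_surf·T⁴ with A_surf = A = 13.60 m².
T⁴ = 2552/(0.55·5.67×10⁻⁸·13.60) = 6.017×10⁹ K⁴.

T ≈ 279 K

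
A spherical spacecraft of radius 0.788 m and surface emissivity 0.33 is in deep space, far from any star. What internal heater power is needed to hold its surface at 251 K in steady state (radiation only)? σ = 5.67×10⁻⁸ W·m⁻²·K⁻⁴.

P ≈ 580 W

P = εσ·4πr²·T⁴.
4πr² = 7.803 m²; T⁴ = 3.969×10⁹ K⁴.
P = 0.33·5.67×10⁻⁸·7.803·3.969×10⁹.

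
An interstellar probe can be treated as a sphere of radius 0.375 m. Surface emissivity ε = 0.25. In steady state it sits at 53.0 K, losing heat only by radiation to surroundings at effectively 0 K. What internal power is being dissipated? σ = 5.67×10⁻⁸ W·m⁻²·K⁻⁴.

Steady state: P = εσA T⁴.
A = 4πr² = 1.767 m²; T⁴ = (53.0)⁴ = 7.890×10⁶ K⁴.
P = 0.25 × 5.67×10⁻⁸ × 1.767 × 7.890×10⁶.

P ≈ 0.198 W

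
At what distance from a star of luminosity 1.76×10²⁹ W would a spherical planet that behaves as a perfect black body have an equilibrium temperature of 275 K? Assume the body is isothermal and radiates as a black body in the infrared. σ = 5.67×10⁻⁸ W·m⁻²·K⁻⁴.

For an isothermal black-emitting sphere, (1−a)S·πr² = σ·4πr²·T⁴ ⇒ S = 4σT⁴/(1−a).
S = 4·5.67×10⁻⁸·(275)⁴/1.00 = 1297 W/m².
Flux falls as S = L/(4πd²), so d = √(L/(4πS)) = √(1.76×10²⁹/(4π·1297)).

d ≈ 3.29×10¹² m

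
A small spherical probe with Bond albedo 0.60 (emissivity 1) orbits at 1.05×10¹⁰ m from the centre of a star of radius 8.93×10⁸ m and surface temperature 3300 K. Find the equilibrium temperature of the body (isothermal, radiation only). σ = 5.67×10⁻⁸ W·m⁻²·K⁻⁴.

T ≈ 541 K

The star's surface emits σT_*⁴; at distance d the flux is S = σT_*⁴(R_*/d)².
S = 5.67×10⁻⁸·(3300)⁴·(8.93×10⁸/1.05×10¹⁰)² = 48640 W/m².
For an isothermal sphere T⁴ = (1−a)S/(4σ) = 8.578×10¹⁰ K⁴.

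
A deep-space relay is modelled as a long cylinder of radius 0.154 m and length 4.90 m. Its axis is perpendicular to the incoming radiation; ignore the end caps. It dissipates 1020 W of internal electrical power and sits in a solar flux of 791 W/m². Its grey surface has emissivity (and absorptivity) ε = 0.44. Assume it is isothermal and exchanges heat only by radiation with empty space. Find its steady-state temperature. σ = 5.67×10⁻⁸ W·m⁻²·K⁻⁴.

At steady state, absorbed solar power + internal power = radiated power.
Absorbed: α·S·A_cross = 0.44·791·1.509 = 525.3 W (cross-section 2rL).
Total input = 525.3 + 1020 = 1545 W.
Radiated: εσ·A_surf·T⁴ with A_surf = 2πrL = 4.741 m².
T⁴ = 1545/(0.44·5.67×10⁻⁸·4.741) = 1.306×10¹⁰ K⁴.

T ≈ 338 K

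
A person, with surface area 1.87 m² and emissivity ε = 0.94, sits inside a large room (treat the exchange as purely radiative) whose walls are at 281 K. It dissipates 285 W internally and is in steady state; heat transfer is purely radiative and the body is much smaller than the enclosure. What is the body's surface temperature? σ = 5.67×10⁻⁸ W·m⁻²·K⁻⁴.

T ≈ 309 K

For a small grey body in a large enclosure, net radiated power = εσA(T⁴ − T_w⁴).
Steady state: P = εσA(T⁴ − T_w⁴) with A = 1.87 m².
T⁴ = P/(εσA) + T_w⁴ = 285/(0.94·5.67×10⁻⁸·1.870) + (281)⁴
    = 2.860×10⁹ + 6.235×10⁹ = 9.094×10⁹ K⁴.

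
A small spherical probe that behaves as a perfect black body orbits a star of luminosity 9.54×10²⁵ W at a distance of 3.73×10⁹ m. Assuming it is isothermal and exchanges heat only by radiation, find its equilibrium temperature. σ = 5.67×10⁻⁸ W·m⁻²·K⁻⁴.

T ≈ 1250 K

First find the stellar flux at distance d: S = L/(4πd²) = 9.54×10²⁵/(4π·(3.73×10⁹)²) = 5.457×10⁵ W/m².
For an isothermal sphere, absorbed (1−a)S·πr² = emitted σ·4πr²·T⁴, so T⁴ = (1−a)S/(4σ).
T⁴ = 1.00·5.457×10⁵/(4·5.67×10⁻⁸) = 2.406×10¹² K⁴.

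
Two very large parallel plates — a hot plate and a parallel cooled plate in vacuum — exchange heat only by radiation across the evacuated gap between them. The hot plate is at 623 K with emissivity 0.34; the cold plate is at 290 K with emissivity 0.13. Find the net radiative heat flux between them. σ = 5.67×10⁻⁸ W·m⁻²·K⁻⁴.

For two infinite grey parallel plates, q = σ(T₁⁴ − T₂⁴)/(1/ε₁ + 1/ε₂ − 1).
T₁⁴ − T₂⁴ = 1.506×10¹¹ − 7.073×10⁹ = 1.436×10¹¹ K⁴.
1/ε₁ + 1/ε₂ − 1 = 2.941 + 7.692 − 1 = 9.633.
q = 5.67×10⁻⁸ × 1.436×10¹¹ / 9.633.

q ≈ 845 W/m²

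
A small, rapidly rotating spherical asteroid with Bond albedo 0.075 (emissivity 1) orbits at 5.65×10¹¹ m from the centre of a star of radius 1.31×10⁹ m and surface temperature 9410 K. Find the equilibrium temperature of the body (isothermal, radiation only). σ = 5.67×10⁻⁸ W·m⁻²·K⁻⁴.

T ≈ 314 K

The star's surface emits σT_*⁴; at distance d the flux is S = σT_*⁴(R_*/d)².
S = 5.67×10⁻⁸·(9410)⁴·(1.31×10⁹/5.65×10¹¹)² = 2390 W/m².
For an isothermal sphere T⁴ = (1−a)S/(4σ) = 9.747×10⁹ K⁴.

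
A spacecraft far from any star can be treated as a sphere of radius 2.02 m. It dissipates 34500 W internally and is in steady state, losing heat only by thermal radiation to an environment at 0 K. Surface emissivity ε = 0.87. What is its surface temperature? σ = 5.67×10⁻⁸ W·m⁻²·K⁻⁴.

Steady state: internal power = radiated power, P = εσA T⁴.
Radiating area A = 4πr² = 51.28 m².
T⁴ = P/(εσA) = 34500/(0.87·5.67×10⁻⁸·51.28) = 1.364×10¹⁰ K⁴.
T = (1.364×10¹⁰)^(1/4).

T ≈ 342 K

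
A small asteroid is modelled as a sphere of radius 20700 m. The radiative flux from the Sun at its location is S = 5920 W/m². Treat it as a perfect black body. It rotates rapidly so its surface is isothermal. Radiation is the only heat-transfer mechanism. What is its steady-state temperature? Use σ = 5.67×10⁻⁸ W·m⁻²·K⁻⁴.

At equilibrium, absorbed power = emitted power.
Absorbing cross-section = πr² = 1.346×10⁹ m²; emitting surface = 4πr² = 5.385×10⁹ m² (ratio 4).
S·A_cross = εσ·A_surf·T⁴  ⇒  T⁴ = S/(4σ).
T⁴ = 1.00·5920/(4·5.67×10⁻⁸) = 2.610×10¹⁰ K⁴.
T = (2.610×10¹⁰)^(1/4).

T ≈ 402 K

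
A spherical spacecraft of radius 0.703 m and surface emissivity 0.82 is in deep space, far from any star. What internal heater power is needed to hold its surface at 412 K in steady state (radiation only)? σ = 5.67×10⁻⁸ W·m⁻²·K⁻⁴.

P ≈ 8320 W

P = εσ·4πr²·T⁴.
4πr² = 6.210 m²; T⁴ = 2.881×10¹⁰ K⁴.
P = 0.82·5.67×10⁻⁸·6.210·2.881×10¹⁰.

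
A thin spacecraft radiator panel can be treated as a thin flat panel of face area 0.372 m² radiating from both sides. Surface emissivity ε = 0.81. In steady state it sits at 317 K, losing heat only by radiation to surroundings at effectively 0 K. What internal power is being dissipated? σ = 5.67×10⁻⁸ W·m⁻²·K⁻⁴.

Steady state: P = εσA T⁴.
A = 2·0.372 = 0.7440 m²; T⁴ = (317)⁴ = 1.010×10¹⁰ K⁴.
P = 0.81 × 5.67×10⁻⁸ × 0.7440 × 1.010×10¹⁰.

P ≈ 345 W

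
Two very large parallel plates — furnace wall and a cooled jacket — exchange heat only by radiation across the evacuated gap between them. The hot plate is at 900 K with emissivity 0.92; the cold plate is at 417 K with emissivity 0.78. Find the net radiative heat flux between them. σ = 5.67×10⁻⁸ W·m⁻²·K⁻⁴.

For two infinite grey parallel plates, q = σ(T₁⁴ − T₂⁴)/(1/ε₁ + 1/ε₂ − 1).
T₁⁴ − T₂⁴ = 6.561×10¹¹ − 3.024×10¹⁰ = 6.259×10¹¹ K⁴.
1/ε₁ + 1/ε₂ − 1 = 1.087 + 1.282 − 1 = 1.369.
q = 5.67×10⁻⁸ × 6.259×10¹¹ / 1.369.

q ≈ 25900 W/m²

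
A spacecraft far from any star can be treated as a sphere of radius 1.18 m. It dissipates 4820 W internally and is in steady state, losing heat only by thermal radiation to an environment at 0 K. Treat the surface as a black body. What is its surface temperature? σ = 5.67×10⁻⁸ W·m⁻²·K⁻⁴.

T ≈ 264 K

Steady state: internal power = radiated power, P = εσA T⁴.
Radiating area A = 4πr² = 17.50 m².
T⁴ = P/(εσA) = 4820/(1.0·5.67×10⁻⁸·17.50) = 4.858×10⁹ K⁴.
T = (4.858×10⁹)^(1/4).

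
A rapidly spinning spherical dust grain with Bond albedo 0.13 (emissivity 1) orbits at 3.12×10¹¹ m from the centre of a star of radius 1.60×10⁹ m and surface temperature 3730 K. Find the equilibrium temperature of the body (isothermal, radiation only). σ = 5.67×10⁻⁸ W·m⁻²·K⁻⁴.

The star's surface emits σT_*⁴; at distance d the flux is S = σT_*⁴(R_*/d)².
S = 5.67×10⁻⁸·(3730)⁴·(1.60×10⁹/3.12×10¹¹)² = 288.6 W/m².
For an isothermal sphere T⁴ = (1−a)S/(4σ) = 1.107×10⁹ K⁴.

T ≈ 182 K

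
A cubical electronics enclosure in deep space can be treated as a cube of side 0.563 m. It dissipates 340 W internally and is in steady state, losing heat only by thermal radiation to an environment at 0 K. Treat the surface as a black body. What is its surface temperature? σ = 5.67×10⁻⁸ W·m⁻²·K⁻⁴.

Steady state: internal power = radiated power, P = εσA T⁴.
Radiating area A = 6L² = 1.902 m².
T⁴ = P/(εσA) = 340/(1.0·5.67×10⁻⁸·1.902) = 3.153×10⁹ K⁴.
T = (3.153×10⁹)^(1/4).

T ≈ 237 K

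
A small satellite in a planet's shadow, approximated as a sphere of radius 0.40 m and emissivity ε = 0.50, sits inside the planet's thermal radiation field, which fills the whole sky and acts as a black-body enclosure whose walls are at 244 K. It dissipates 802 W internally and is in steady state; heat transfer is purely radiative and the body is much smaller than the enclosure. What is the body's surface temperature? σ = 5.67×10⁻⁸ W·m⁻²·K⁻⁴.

For a small grey body in a large enclosure, net radiated power = εσA(T⁴ − T_w⁴).
Steady state: P = εσA(T⁴ − T_w⁴) with A = 4πr² = 2.011 m².
T⁴ = P/(εσA) + T_w⁴ = 802/(0.50·5.67×10⁻⁸·2.011) + (244)⁴
    = 1.407×10¹⁰ + 3.545×10⁹ = 1.761×10¹⁰ K⁴.

T ≈ 364 K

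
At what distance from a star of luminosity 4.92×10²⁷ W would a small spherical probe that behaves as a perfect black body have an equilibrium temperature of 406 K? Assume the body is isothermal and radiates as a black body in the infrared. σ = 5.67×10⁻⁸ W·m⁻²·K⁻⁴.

For an isothermal black-emitting sphere, (1−a)S·πr² = σ·4πr²·T⁴ ⇒ S = 4σT⁴/(1−a).
S = 4·5.67×10⁻⁸·(406)⁴/1.00 = 6162 W/m².
Flux falls as S = L/(4πd²), so d = √(L/(4πS)) = √(4.92×10²⁷/(4π·6162)).

d ≈ 2.52×10¹¹ m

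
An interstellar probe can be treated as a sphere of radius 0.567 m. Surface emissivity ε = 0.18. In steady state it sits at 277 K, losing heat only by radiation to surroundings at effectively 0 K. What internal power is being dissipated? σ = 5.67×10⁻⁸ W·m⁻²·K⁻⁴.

Steady state: P = εσA T⁴.
A = 4πr² = 4.040 m²; T⁴ = (277)⁴ = 5.887×10⁹ K⁴.
P = 0.18 × 5.67×10⁻⁸ × 4.040 × 5.887×10⁹.

P ≈ 243 W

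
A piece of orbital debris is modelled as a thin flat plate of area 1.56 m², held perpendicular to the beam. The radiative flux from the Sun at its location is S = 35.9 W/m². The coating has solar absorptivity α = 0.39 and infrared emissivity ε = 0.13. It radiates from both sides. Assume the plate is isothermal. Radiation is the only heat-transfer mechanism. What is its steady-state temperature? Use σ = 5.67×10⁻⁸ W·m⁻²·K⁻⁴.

T ≈ 176 K

At equilibrium, absorbed power = emitted power.
Absorbing cross-section = A = 1.560 m²; emitting surface = 2A = 3.120 m² (ratio 2).
αS·A_cross = εσ·A_surf·T⁴  ⇒  T⁴ = αS/(ε·2σ).
T⁴ = 0.390·35.9/(0.13·2·5.67×10⁻⁸) = 9.497×10⁸ K⁴.
T = (9.497×10⁸)^(1/4).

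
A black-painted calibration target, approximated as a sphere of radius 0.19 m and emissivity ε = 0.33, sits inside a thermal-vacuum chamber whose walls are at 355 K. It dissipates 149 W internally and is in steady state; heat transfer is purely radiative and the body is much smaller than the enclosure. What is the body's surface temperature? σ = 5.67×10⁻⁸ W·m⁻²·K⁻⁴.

For a small grey body in a large enclosure, net radiated power = εσA(T⁴ − T_w⁴).
Steady state: P = εσA(T⁴ − T_w⁴) with A = 4πr² = 0.4536 m².
T⁴ = P/(εσA) + T_w⁴ = 149/(0.33·5.67×10⁻⁸·0.4536) + (355)⁴
    = 1.755×10¹⁰ + 1.588×10¹⁰ = 3.344×10¹⁰ K⁴.

T ≈ 428 K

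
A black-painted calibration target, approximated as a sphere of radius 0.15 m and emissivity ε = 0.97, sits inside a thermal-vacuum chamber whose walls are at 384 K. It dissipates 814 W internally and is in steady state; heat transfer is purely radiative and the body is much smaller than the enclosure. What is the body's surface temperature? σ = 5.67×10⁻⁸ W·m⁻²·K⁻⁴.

For a small grey body in a large enclosure, net radiated power = εσA(T⁴ − T_w⁴).
Steady state: P = εσA(T⁴ − T_w⁴) with A = 4πr² = 0.2827 m².
T⁴ = P/(εσA) + T_w⁴ = 814/(0.97·5.67×10⁻⁸·0.2827) + (384)⁴
    = 5.235×10¹⁰ + 2.174×10¹⁰ = 7.409×10¹⁰ K⁴.

T ≈ 522 K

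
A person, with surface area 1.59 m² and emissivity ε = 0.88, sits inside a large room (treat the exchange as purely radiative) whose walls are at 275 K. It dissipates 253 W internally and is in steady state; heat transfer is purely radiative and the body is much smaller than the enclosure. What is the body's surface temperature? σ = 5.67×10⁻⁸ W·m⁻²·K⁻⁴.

T ≈ 307 K

For a small grey body in a large enclosure, net radiated power = εσA(T⁴ − T_w⁴).
Steady state: P = εσA(T⁴ − T_w⁴) with A = 1.59 m².
T⁴ = P/(εσA) + T_w⁴ = 253/(0.88·5.67×10⁻⁸·1.590) + (275)⁴
    = 3.189×10⁹ + 5.719×10⁹ = 8.908×10⁹ K⁴.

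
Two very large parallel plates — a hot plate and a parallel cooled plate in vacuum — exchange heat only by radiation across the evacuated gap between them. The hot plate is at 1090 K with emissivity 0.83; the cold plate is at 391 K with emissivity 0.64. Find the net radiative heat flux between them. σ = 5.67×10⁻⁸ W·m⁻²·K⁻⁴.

q ≈ 44500 W/m²

For two infinite grey parallel plates, q = σ(T₁⁴ − T₂⁴)/(1/ε₁ + 1/ε₂ − 1).
T₁⁴ − T₂⁴ = 1.412×10¹² − 2.337×10¹⁰ = 1.388×10¹² K⁴.
1/ε₁ + 1/ε₂ − 1 = 1.205 + 1.562 − 1 = 1.767.
q = 5.67×10⁻⁸ × 1.388×10¹² / 1.767.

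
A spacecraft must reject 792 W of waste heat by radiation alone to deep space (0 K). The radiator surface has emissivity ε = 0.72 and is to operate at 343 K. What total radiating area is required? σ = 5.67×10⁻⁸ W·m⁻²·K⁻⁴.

A ≈ 1.40 m²

P = εσA T⁴ ⇒ A = P/(εσT⁴).
T⁴ = 1.384×10¹⁰ K⁴.
A = 792/(0.72 × 5.67×10⁻⁸ × 1.384×10¹⁰).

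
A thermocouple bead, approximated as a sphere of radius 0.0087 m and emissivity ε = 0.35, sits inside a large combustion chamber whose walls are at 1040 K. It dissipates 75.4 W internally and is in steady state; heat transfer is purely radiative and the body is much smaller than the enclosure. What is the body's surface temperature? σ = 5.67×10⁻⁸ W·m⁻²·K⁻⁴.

For a small grey body in a large enclosure, net radiated power = εσA(T⁴ − T_w⁴).
Steady state: P = εσA(T⁴ − T_w⁴) with A = 4πr² = 9.511×10⁻⁴ m².
T⁴ = P/(εσA) + T_w⁴ = 75.4/(0.35·5.67×10⁻⁸·9.511×10⁻⁴) + (1040)⁴
    = 3.995×10¹² + 1.170×10¹² = 5.164×10¹² K⁴.

T ≈ 1510 K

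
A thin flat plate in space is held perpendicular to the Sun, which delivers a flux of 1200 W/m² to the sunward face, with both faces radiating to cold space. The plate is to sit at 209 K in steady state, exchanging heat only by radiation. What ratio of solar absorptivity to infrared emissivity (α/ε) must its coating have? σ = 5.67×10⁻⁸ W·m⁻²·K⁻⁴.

α/ε ≈ 0.180

Balance: αS·A = εσ·2A·T⁴ ⇒ α/ε = 2σT⁴/S.
α/ε = 2·5.67×10⁻⁸·(209)⁴/1200 = 2·5.67×10⁻⁸·1.908×10⁹/1200.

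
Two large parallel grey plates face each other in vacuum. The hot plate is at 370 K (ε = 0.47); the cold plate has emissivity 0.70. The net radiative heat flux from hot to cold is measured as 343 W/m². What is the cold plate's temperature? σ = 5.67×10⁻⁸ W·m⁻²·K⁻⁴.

T₂ ≈ 239 K

q = σ(T₁⁴ − T₂⁴)/(1/ε₁ + 1/ε₂ − 1); denominator = 2.556.
T₂⁴ = T₁⁴ − q·(1/ε₁+1/ε₂−1)/σ = 1.874×10¹⁰ − 343·2.556/5.67×10⁻⁸
    = 3.278×10⁹ K⁴.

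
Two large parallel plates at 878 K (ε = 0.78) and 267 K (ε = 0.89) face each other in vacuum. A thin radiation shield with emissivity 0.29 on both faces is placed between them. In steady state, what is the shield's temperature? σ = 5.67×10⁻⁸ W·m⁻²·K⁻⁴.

T_s ≈ 736 K

In steady state the net flux on the hot side equals that on the cold side.
σ(T₁⁴−T_s⁴)/D₁ = σ(T_s⁴−T₂⁴)/D₂, with D₁ = 1/ε₁+1/ε_s−1 = 3.730, D₂ = 1/ε_s+1/ε₂−1 = 3.572.
Solve for T_s⁴: T_s⁴ = (D₂·T₁⁴ + D₁·T₂⁴)/(D₁+D₂) = 2.933×10¹¹ K⁴.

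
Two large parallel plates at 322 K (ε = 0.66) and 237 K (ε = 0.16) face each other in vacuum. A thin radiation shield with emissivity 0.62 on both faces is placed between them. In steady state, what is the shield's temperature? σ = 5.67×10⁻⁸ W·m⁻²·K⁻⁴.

In steady state the net flux on the hot side equals that on the cold side.
σ(T₁⁴−T_s⁴)/D₁ = σ(T_s⁴−T₂⁴)/D₂, with D₁ = 1/ε₁+1/ε_s−1 = 2.128, D₂ = 1/ε_s+1/ε₂−1 = 6.863.
Solve for T_s⁴: T_s⁴ = (D₂·T₁⁴ + D₁·T₂⁴)/(D₁+D₂) = 8.953×10⁹ K⁴.

T_s ≈ 308 K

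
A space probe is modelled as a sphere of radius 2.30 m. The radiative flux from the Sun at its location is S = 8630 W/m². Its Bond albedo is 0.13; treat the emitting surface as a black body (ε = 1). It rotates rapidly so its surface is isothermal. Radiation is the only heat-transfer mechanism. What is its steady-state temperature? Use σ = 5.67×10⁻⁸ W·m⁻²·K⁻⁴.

At equilibrium, absorbed power = emitted power.
Absorbing cross-section = πr² = 16.62 m²; emitting surface = 4πr² = 66.48 m² (ratio 4).
(1−a)S·A_cross = εσ·A_surf·T⁴  ⇒  T⁴ = (1−a)S/(4σ).
T⁴ = 0.870·8630/(4·5.67×10⁻⁸) = 3.310×10¹⁰ K⁴.
T = (3.310×10¹⁰)^(1/4).

T ≈ 427 K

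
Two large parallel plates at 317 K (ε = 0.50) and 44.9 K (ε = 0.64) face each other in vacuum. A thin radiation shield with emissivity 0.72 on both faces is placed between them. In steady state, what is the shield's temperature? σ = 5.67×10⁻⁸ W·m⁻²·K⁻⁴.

T_s ≈ 260 K

In steady state the net flux on the hot side equals that on the cold side.
σ(T₁⁴−T_s⁴)/D₁ = σ(T_s⁴−T₂⁴)/D₂, with D₁ = 1/ε₁+1/ε_s−1 = 2.389, D₂ = 1/ε_s+1/ε₂−1 = 1.951.
Solve for T_s⁴: T_s⁴ = (D₂·T₁⁴ + D₁·T₂⁴)/(D₁+D₂) = 4.542×10⁹ K⁴.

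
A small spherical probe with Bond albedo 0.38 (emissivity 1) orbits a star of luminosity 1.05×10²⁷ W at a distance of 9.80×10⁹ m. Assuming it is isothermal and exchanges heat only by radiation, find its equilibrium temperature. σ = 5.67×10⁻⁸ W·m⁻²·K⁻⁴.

First find the stellar flux at distance d: S = L/(4πd²) = 1.05×10²⁷/(4π·(9.80×10⁹)²) = 8.700×10⁵ W/m².
For an isothermal sphere, absorbed (1−a)S·πr² = emitted σ·4πr²·T⁴, so T⁴ = (1−a)S/(4σ).
T⁴ = 0.620·8.700×10⁵/(4·5.67×10⁻⁸) = 2.378×10¹² K⁴.

T ≈ 1240 K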